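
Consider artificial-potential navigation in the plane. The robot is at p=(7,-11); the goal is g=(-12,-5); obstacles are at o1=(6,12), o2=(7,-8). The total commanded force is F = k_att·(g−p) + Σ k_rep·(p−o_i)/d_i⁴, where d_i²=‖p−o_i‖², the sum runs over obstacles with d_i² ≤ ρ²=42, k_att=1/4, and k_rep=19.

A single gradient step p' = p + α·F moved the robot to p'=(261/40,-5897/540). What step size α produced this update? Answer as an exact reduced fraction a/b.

F_att = 1/4·(g−p) = 1/4·(-19,6) = (-4.7500,1.5000)
o1: d²=530 > ρ²=42 → inactive
o2: d²=9 ≤ ρ²=42; F_rep = 19·(0,-3)/9² = (0.0000,-0.7037)
F = F_att + ΣF_rep = (-4.7500,0.7963)
Δp = p'−p = (-0.4750,0.0796); α = Δx/Fx = (-19/40) / (-19/4) = 1/10
check: Δy/Fy = (43/540) / (43/54) = 1/10 ✓

α = 1/10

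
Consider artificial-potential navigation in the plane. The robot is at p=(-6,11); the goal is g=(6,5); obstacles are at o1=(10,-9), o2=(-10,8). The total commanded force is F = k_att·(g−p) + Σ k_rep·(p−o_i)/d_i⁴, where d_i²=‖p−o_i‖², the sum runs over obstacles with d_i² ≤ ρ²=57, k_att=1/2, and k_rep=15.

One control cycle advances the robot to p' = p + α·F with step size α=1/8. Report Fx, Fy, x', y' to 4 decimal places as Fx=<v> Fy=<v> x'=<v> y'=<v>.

F_att = 1/2·(g−p) = 1/2·(12,-6) = (6.0000,-3.0000)
o1: d²=656 > ρ²=57 → inactive
o2: d²=25 ≤ ρ²=57; F_rep = 15·(4,3)/25² = (0.0960,0.0720)
F = F_att + ΣF_rep = (6.0960,-2.9280)
p' = p + 1/8·F = (-5.2380,10.6340)

Fx=6.0960 Fy=-2.9280 x'=-5.2380 y'=10.6340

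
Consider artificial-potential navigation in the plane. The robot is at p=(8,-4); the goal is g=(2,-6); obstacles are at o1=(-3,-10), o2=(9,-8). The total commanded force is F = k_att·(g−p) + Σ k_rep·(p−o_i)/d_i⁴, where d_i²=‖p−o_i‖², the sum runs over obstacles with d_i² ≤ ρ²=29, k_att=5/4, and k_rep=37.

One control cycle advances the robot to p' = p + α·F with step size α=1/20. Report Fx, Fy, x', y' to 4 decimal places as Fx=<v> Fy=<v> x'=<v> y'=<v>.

Fx=-7.6280 Fy=-1.9879 x'=7.6186 y'=-4.0994

F_att = 5/4·(g−p) = 5/4·(-6,-2) = (-7.5000,-2.5000)
o1: d²=157 > ρ²=29 → inactive
o2: d²=17 ≤ ρ²=29; F_rep = 37·(-1,4)/17² = (-0.1280,0.5121)
F = F_att + ΣF_rep = (-7.6280,-1.9879)
p' = p + 1/20·F = (7.6186,-4.0994)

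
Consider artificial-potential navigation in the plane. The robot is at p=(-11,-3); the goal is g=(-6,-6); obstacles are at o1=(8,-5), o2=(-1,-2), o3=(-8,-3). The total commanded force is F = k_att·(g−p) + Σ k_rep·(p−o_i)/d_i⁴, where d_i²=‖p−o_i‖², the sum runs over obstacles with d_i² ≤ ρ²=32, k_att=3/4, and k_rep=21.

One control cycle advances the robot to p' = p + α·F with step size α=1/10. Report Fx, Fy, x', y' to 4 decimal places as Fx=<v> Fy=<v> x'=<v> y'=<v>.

F_att = 3/4·(g−p) = 3/4·(5,-3) = (3.7500,-2.2500)
o1: d²=365 > ρ²=32 → inactive
o2: d²=101 > ρ²=32 → inactive
o3: d²=9 ≤ ρ²=32; F_rep = 21·(-3,0)/9² = (-0.7778,0.0000)
F = F_att + ΣF_rep = (2.9722,-2.2500)
p' = p + 1/10·F = (-10.7028,-3.2250)

Fx=2.9722 Fy=-2.2500 x'=-10.7028 y'=-3.2250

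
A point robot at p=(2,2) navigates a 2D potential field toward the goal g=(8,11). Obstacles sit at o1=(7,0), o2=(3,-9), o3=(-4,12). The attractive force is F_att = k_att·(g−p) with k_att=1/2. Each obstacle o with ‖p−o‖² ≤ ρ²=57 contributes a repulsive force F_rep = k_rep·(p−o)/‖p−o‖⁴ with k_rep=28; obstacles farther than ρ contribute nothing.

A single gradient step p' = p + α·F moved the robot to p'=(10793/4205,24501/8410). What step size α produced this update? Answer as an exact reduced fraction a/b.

α = 1/5

F_att = 1/2·(g−p) = 1/2·(6,9) = (3.0000,4.5000)
o1: d²=29 ≤ ρ²=57; F_rep = 28·(-5,2)/29² = (-0.1665,0.0666)
o2: d²=122 > ρ²=57 → inactive
o3: d²=136 > ρ²=57 → inactive
F = F_att + ΣF_rep = (2.8335,4.5666)
Δp = p'−p = (0.5667,0.9133); α = Δx/Fx = (2383/4205) / (2383/841) = 1/5
check: Δy/Fy = (7681/8410) / (7681/1682) = 1/5 ✓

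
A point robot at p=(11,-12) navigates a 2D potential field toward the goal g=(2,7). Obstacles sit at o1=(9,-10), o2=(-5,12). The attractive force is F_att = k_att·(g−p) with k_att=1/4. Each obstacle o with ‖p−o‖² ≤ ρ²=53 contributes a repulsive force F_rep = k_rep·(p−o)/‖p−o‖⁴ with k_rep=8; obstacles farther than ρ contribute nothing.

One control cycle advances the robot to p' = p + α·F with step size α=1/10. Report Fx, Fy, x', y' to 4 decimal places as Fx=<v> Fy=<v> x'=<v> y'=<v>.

F_att = 1/4·(g−p) = 1/4·(-9,19) = (-2.2500,4.7500)
o1: d²=8 ≤ ρ²=53; F_rep = 8·(2,-2)/8² = (0.2500,-0.2500)
o2: d²=832 > ρ²=53 → inactive
F = F_att + ΣF_rep = (-2.0000,4.5000)
p' = p + 1/10·F = (10.8000,-11.5500)

Fx=-2.0000 Fy=4.5000 x'=10.8000 y'=-11.5500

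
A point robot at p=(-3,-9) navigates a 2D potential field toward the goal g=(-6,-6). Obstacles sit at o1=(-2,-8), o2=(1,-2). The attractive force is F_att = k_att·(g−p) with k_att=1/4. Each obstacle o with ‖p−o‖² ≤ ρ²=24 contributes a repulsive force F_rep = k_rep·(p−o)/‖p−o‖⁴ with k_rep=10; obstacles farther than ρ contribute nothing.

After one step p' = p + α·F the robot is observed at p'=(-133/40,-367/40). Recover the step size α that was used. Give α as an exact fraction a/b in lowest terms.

F_att = 1/4·(g−p) = 1/4·(-3,3) = (-0.7500,0.7500)
o1: d²=2 ≤ ρ²=24; F_rep = 10·(-1,-1)/2² = (-2.5000,-2.5000)
o2: d²=65 > ρ²=24 → inactive
F = F_att + ΣF_rep = (-3.2500,-1.7500)
Δp = p'−p = (-0.3250,-0.1750); α = Δx/Fx = (-13/40) / (-13/4) = 1/10
check: Δy/Fy = (-7/40) / (-7/4) = 1/10 ✓

α = 1/10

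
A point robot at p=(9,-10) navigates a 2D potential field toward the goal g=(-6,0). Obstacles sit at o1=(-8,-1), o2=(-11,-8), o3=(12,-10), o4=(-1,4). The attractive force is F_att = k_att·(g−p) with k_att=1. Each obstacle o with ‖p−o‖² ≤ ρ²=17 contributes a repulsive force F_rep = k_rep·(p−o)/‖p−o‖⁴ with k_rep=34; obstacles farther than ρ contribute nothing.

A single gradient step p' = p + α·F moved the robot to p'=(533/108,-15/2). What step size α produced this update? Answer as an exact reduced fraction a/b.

α = 1/4

F_att = 1·(g−p) = 1·(-15,10) = (-15.0000,10.0000)
o1: d²=370 > ρ²=17 → inactive
o2: d²=404 > ρ²=17 → inactive
o3: d²=9 ≤ ρ²=17; F_rep = 34·(-3,0)/9² = (-1.2593,0.0000)
o4: d²=296 > ρ²=17 → inactive
F = F_att + ΣF_rep = (-16.2593,10.0000)
Δp = p'−p = (-4.0648,2.5000); α = Δx/Fx = (-439/108) / (-439/27) = 1/4
check: Δy/Fy = (5/2) / (10) = 1/4 ✓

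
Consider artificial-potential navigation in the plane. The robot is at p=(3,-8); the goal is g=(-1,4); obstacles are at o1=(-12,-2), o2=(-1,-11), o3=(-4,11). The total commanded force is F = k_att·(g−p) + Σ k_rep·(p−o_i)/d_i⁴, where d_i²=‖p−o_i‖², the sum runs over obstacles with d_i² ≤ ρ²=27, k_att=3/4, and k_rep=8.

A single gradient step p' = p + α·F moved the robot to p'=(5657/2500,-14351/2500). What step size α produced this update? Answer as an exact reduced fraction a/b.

α = 1/4

F_att = 3/4·(g−p) = 3/4·(-4,12) = (-3.0000,9.0000)
o1: d²=261 > ρ²=27 → inactive
o2: d²=25 ≤ ρ²=27; F_rep = 8·(4,3)/25² = (0.0512,0.0384)
o3: d²=410 > ρ²=27 → inactive
F = F_att + ΣF_rep = (-2.9488,9.0384)
Δp = p'−p = (-0.7372,2.2596); α = Δx/Fx = (-1843/2500) / (-1843/625) = 1/4
check: Δy/Fy = (5649/2500) / (5649/625) = 1/4 ✓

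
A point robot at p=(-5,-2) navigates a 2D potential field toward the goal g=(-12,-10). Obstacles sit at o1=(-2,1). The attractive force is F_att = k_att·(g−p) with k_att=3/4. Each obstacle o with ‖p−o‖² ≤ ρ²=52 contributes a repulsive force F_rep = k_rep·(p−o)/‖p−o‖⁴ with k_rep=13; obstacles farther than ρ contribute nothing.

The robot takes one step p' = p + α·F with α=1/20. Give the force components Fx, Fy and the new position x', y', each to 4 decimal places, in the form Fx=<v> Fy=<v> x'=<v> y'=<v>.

Fx=-5.3704 Fy=-6.1204 x'=-5.2685 y'=-2.3060

F_att = 3/4·(g−p) = 3/4·(-7,-8) = (-5.2500,-6.0000)
o1: d²=18 ≤ ρ²=52; F_rep = 13·(-3,-3)/18² = (-0.1204,-0.1204)
F = F_att + ΣF_rep = (-5.3704,-6.1204)
p' = p + 1/20·F = (-5.2685,-2.3060)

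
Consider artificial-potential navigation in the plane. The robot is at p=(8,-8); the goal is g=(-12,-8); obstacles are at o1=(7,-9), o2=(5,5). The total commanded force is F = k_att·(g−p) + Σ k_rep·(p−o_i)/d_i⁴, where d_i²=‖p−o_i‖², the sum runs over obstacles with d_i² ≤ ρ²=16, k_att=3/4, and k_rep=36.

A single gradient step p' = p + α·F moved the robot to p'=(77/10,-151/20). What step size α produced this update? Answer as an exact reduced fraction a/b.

α = 1/20

F_att = 3/4·(g−p) = 3/4·(-20,0) = (-15.0000,0.0000)
o1: d²=2 ≤ ρ²=16; F_rep = 36·(1,1)/2² = (9.0000,9.0000)
o2: d²=178 > ρ²=16 → inactive
F = F_att + ΣF_rep = (-6.0000,9.0000)
Δp = p'−p = (-0.3000,0.4500); α = Δx/Fx = (-3/10) / (-6) = 1/20
check: Δy/Fy = (9/20) / (9) = 1/20 ✓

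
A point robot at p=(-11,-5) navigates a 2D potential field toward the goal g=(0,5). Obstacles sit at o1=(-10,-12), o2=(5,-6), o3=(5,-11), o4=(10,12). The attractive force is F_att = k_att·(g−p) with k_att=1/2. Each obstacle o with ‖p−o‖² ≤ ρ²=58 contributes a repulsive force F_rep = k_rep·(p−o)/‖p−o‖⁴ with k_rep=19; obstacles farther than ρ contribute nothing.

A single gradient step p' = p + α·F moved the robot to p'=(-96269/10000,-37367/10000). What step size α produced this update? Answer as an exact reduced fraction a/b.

α = 1/4

F_att = 1/2·(g−p) = 1/2·(11,10) = (5.5000,5.0000)
o1: d²=50 ≤ ρ²=58; F_rep = 19·(-1,7)/50² = (-0.0076,0.0532)
o2: d²=257 > ρ²=58 → inactive
o3: d²=292 > ρ²=58 → inactive
o4: d²=730 > ρ²=58 → inactive
F = F_att + ΣF_rep = (5.4924,5.0532)
Δp = p'−p = (1.3731,1.2633); α = Δx/Fx = (13731/10000) / (13731/2500) = 1/4
check: Δy/Fy = (12633/10000) / (12633/2500) = 1/4 ✓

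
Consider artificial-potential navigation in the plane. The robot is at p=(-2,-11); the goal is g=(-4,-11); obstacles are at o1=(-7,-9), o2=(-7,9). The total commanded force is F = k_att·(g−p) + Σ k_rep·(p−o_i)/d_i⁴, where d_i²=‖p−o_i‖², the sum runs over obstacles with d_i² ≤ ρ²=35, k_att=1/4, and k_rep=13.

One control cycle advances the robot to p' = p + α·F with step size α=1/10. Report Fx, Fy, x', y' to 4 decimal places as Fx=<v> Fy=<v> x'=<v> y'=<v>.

Fx=-0.4227 Fy=-0.0309 x'=-2.0423 y'=-11.0031

F_att = 1/4·(g−p) = 1/4·(-2,0) = (-0.5000,0.0000)
o1: d²=29 ≤ ρ²=35; F_rep = 13·(5,-2)/29² = (0.0773,-0.0309)
o2: d²=425 > ρ²=35 → inactive
F = F_att + ΣF_rep = (-0.4227,-0.0309)
p' = p + 1/10·F = (-2.0423,-11.0031)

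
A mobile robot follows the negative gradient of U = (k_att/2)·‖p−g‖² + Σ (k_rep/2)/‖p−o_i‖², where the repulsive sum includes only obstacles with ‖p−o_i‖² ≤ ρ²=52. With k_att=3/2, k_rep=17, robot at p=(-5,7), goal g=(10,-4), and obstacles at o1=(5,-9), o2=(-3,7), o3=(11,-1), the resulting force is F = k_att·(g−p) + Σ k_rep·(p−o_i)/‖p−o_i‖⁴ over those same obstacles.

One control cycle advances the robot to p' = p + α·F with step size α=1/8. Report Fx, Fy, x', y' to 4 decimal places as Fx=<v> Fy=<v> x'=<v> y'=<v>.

F_att = 3/2·(g−p) = 3/2·(15,-11) = (22.5000,-16.5000)
o1: d²=356 > ρ²=52 → inactive
o2: d²=4 ≤ ρ²=52; F_rep = 17·(-2,0)/4² = (-2.1250,0.0000)
o3: d²=320 > ρ²=52 → inactive
F = F_att + ΣF_rep = (20.3750,-16.5000)
p' = p + 1/8·F = (-2.4531,4.9375)

Fx=20.3750 Fy=-16.5000 x'=-2.4531 y'=4.9375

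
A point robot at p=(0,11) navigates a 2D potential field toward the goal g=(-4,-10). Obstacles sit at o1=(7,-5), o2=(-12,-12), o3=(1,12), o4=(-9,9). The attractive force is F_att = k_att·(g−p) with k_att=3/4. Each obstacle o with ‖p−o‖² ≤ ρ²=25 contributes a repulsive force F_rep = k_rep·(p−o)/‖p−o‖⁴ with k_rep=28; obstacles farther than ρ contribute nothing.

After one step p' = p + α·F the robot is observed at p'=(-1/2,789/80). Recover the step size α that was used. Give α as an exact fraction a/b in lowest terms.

F_att = 3/4·(g−p) = 3/4·(-4,-21) = (-3.0000,-15.7500)
o1: d²=305 > ρ²=25 → inactive
o2: d²=673 > ρ²=25 → inactive
o3: d²=2 ≤ ρ²=25; F_rep = 28·(-1,-1)/2² = (-7.0000,-7.0000)
o4: d²=85 > ρ²=25 → inactive
F = F_att + ΣF_rep = (-10.0000,-22.7500)
Δp = p'−p = (-0.5000,-1.1375); α = Δx/Fx = (-1/2) / (-10) = 1/20
check: Δy/Fy = (-91/80) / (-91/4) = 1/20 ✓

α = 1/20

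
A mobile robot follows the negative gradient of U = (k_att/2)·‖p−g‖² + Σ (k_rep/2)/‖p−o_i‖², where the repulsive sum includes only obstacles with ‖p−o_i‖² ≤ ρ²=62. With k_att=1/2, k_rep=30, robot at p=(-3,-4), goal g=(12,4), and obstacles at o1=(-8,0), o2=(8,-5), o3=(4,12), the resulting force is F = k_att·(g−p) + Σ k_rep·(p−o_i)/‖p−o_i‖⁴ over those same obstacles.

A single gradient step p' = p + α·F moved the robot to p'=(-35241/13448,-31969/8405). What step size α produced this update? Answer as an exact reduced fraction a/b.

α = 1/20

F_att = 1/2·(g−p) = 1/2·(15,8) = (7.5000,4.0000)
o1: d²=41 ≤ ρ²=62; F_rep = 30·(5,-4)/41² = (0.0892,-0.0714)
o2: d²=122 > ρ²=62 → inactive
o3: d²=305 > ρ²=62 → inactive
F = F_att + ΣF_rep = (7.5892,3.9286)
Δp = p'−p = (0.3795,0.1964); α = Δx/Fx = (5103/13448) / (25515/3362) = 1/20
check: Δy/Fy = (1651/8405) / (6604/1681) = 1/20 ✓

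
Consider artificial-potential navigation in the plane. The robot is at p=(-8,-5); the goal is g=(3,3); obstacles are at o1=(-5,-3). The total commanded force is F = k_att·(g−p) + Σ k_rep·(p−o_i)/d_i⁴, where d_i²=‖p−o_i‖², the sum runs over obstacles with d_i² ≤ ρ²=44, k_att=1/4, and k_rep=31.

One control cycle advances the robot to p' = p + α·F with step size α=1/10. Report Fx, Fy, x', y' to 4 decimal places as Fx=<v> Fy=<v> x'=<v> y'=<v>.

Fx=2.1997 Fy=1.6331 x'=-7.7800 y'=-4.8367

F_att = 1/4·(g−p) = 1/4·(11,8) = (2.7500,2.0000)
o1: d²=13 ≤ ρ²=44; F_rep = 31·(-3,-2)/13² = (-0.5503,-0.3669)
F = F_att + ΣF_rep = (2.1997,1.6331)
p' = p + 1/10·F = (-7.7800,-4.8367)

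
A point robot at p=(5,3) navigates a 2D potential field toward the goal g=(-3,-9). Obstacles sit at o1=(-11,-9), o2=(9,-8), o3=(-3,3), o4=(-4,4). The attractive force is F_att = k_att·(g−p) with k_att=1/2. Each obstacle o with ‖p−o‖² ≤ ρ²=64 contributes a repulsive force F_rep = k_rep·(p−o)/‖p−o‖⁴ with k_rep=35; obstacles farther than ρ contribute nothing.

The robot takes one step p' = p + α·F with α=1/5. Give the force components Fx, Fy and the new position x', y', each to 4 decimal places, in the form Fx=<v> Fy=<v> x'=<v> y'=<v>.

F_att = 1/2·(g−p) = 1/2·(-8,-12) = (-4.0000,-6.0000)
o1: d²=400 > ρ²=64 → inactive
o2: d²=137 > ρ²=64 → inactive
o3: d²=64 ≤ ρ²=64; F_rep = 35·(8,0)/64² = (0.0684,0.0000)
o4: d²=82 > ρ²=64 → inactive
F = F_att + ΣF_rep = (-3.9316,-6.0000)
p' = p + 1/5·F = (4.2137,1.8000)

Fx=-3.9316 Fy=-6.0000 x'=4.2137 y'=1.8000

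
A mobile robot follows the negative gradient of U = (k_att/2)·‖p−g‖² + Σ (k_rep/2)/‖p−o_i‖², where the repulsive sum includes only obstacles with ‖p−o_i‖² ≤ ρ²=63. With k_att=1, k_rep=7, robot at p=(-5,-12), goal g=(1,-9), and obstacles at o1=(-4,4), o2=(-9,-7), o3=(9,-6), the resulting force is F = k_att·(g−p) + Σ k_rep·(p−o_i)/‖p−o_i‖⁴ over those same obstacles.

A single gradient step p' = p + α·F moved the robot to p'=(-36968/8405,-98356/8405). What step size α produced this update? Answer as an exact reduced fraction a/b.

α = 1/10

F_att = 1·(g−p) = 1·(6,3) = (6.0000,3.0000)
o1: d²=257 > ρ²=63 → inactive
o2: d²=41 ≤ ρ²=63; F_rep = 7·(4,-5)/41² = (0.0167,-0.0208)
o3: d²=232 > ρ²=63 → inactive
F = F_att + ΣF_rep = (6.0167,2.9792)
Δp = p'−p = (0.6017,0.2979); α = Δx/Fx = (5057/8405) / (10114/1681) = 1/10
check: Δy/Fy = (2504/8405) / (5008/1681) = 1/10 ✓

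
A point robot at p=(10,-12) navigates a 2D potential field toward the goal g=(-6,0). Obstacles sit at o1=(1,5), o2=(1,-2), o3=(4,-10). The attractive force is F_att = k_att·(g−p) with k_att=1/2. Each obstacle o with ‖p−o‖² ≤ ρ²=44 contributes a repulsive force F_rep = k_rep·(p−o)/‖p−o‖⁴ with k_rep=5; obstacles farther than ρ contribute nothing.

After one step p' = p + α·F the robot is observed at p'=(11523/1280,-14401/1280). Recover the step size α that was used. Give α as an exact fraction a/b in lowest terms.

F_att = 1/2·(g−p) = 1/2·(-16,12) = (-8.0000,6.0000)
o1: d²=370 > ρ²=44 → inactive
o2: d²=181 > ρ²=44 → inactive
o3: d²=40 ≤ ρ²=44; F_rep = 5·(6,-2)/40² = (0.0187,-0.0063)
F = F_att + ΣF_rep = (-7.9813,5.9938)
Δp = p'−p = (-0.9977,0.7492); α = Δx/Fx = (-1277/1280) / (-1277/160) = 1/8
check: Δy/Fy = (959/1280) / (959/160) = 1/8 ✓

α = 1/8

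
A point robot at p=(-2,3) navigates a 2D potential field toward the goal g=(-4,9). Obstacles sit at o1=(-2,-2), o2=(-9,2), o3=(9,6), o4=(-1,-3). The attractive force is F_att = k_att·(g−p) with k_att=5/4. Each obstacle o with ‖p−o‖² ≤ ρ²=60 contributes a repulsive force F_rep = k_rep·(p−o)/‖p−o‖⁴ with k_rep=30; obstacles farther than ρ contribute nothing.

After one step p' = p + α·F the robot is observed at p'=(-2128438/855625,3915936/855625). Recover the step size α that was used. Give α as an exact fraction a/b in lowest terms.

F_att = 5/4·(g−p) = 5/4·(-2,6) = (-2.5000,7.5000)
o1: d²=25 ≤ ρ²=60; F_rep = 30·(0,5)/25² = (0.0000,0.2400)
o2: d²=50 ≤ ρ²=60; F_rep = 30·(7,1)/50² = (0.0840,0.0120)
o3: d²=130 > ρ²=60 → inactive
o4: d²=37 ≤ ρ²=60; F_rep = 30·(-1,6)/37² = (-0.0219,0.1315)
F = F_att + ΣF_rep = (-2.4379,7.8835)
Δp = p'−p = (-0.4876,1.5767); α = Δx/Fx = (-417188/855625) / (-417188/171125) = 1/5
check: Δy/Fy = (1349061/855625) / (1349061/171125) = 1/5 ✓

α = 1/5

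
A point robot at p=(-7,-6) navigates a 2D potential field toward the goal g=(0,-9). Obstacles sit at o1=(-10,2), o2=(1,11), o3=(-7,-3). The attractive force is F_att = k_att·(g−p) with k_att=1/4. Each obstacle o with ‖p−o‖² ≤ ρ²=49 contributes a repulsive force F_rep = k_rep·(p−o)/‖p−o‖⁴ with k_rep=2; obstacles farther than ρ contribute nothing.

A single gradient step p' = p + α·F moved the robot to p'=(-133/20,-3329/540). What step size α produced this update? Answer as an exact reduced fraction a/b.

α = 1/5

F_att = 1/4·(g−p) = 1/4·(7,-3) = (1.7500,-0.7500)
o1: d²=73 > ρ²=49 → inactive
o2: d²=353 > ρ²=49 → inactive
o3: d²=9 ≤ ρ²=49; F_rep = 2·(0,-3)/9² = (0.0000,-0.0741)
F = F_att + ΣF_rep = (1.7500,-0.8241)
Δp = p'−p = (0.3500,-0.1648); α = Δx/Fx = (7/20) / (7/4) = 1/5
check: Δy/Fy = (-89/540) / (-89/108) = 1/5 ✓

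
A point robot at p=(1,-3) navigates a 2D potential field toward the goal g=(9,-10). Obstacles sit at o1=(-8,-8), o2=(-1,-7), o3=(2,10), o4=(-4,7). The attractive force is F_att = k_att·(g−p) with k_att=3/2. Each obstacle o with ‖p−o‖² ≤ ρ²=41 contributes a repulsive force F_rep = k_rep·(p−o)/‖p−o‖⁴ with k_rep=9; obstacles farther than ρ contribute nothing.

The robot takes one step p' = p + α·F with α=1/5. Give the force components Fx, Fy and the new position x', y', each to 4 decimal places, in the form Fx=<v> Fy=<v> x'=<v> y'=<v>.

Fx=12.0450 Fy=-10.4100 x'=3.4090 y'=-5.0820

F_att = 3/2·(g−p) = 3/2·(8,-7) = (12.0000,-10.5000)
o1: d²=106 > ρ²=41 → inactive
o2: d²=20 ≤ ρ²=41; F_rep = 9·(2,4)/20² = (0.0450,0.0900)
o3: d²=170 > ρ²=41 → inactive
o4: d²=125 > ρ²=41 → inactive
F = F_att + ΣF_rep = (12.0450,-10.4100)
p' = p + 1/5·F = (3.4090,-5.0820)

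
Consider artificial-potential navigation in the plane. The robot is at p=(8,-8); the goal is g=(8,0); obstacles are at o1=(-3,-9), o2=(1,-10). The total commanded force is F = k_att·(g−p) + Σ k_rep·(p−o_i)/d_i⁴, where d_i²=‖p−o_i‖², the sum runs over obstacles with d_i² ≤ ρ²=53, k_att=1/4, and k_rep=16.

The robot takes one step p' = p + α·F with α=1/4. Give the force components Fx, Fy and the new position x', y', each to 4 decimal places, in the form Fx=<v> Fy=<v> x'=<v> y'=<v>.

F_att = 1/4·(g−p) = 1/4·(0,8) = (0.0000,2.0000)
o1: d²=122 > ρ²=53 → inactive
o2: d²=53 ≤ ρ²=53; F_rep = 16·(7,2)/53² = (0.0399,0.0114)
F = F_att + ΣF_rep = (0.0399,2.0114)
p' = p + 1/4·F = (8.0100,-7.4972)

Fx=0.0399 Fy=2.0114 x'=8.0100 y'=-7.4972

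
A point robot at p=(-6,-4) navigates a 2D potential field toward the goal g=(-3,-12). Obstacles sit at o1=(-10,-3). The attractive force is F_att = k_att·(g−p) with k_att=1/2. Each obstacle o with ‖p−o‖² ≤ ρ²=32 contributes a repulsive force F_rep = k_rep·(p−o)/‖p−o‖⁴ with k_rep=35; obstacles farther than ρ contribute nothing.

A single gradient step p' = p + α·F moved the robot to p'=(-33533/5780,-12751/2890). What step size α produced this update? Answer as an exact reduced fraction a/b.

α = 1/10

F_att = 1/2·(g−p) = 1/2·(3,-8) = (1.5000,-4.0000)
o1: d²=17 ≤ ρ²=32; F_rep = 35·(4,-1)/17² = (0.4844,-0.1211)
F = F_att + ΣF_rep = (1.9844,-4.1211)
Δp = p'−p = (0.1984,-0.4121); α = Δx/Fx = (1147/5780) / (1147/578) = 1/10
check: Δy/Fy = (-1191/2890) / (-1191/289) = 1/10 ✓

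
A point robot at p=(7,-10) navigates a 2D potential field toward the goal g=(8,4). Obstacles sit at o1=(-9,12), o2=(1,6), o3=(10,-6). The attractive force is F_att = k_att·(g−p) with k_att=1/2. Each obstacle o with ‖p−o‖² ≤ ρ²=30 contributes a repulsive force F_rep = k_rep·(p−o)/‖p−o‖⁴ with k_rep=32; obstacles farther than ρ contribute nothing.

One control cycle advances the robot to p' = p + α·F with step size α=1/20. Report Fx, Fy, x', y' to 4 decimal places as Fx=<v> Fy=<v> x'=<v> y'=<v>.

Fx=0.3464 Fy=6.7952 x'=7.0173 y'=-9.6602

F_att = 1/2·(g−p) = 1/2·(1,14) = (0.5000,7.0000)
o1: d²=740 > ρ²=30 → inactive
o2: d²=292 > ρ²=30 → inactive
o3: d²=25 ≤ ρ²=30; F_rep = 32·(-3,-4)/25² = (-0.1536,-0.2048)
F = F_att + ΣF_rep = (0.3464,6.7952)
p' = p + 1/20·F = (7.0173,-9.6602)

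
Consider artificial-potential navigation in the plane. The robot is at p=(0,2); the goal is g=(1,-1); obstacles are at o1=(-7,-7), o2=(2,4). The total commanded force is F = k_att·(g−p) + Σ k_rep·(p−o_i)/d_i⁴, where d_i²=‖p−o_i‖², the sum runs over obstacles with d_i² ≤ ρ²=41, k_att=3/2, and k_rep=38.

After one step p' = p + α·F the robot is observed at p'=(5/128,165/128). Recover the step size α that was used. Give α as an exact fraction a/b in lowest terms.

F_att = 3/2·(g−p) = 3/2·(1,-3) = (1.5000,-4.5000)
o1: d²=130 > ρ²=41 → inactive
o2: d²=8 ≤ ρ²=41; F_rep = 38·(-2,-2)/8² = (-1.1875,-1.1875)
F = F_att + ΣF_rep = (0.3125,-5.6875)
Δp = p'−p = (0.0391,-0.7109); α = Δx/Fx = (5/128) / (5/16) = 1/8
check: Δy/Fy = (-91/128) / (-91/16) = 1/8 ✓

α = 1/8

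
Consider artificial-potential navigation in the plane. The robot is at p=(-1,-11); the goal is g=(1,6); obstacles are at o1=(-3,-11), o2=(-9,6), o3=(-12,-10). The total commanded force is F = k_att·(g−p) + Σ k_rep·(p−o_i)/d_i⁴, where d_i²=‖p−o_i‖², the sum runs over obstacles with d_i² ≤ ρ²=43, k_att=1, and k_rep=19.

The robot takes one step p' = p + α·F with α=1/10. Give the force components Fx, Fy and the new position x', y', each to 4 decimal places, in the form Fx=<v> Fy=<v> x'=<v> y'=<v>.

F_att = 1·(g−p) = 1·(2,17) = (2.0000,17.0000)
o1: d²=4 ≤ ρ²=43; F_rep = 19·(2,0)/4² = (2.3750,0.0000)
o2: d²=353 > ρ²=43 → inactive
o3: d²=122 > ρ²=43 → inactive
F = F_att + ΣF_rep = (4.3750,17.0000)
p' = p + 1/10·F = (-0.5625,-9.3000)

Fx=4.3750 Fy=17.0000 x'=-0.5625 y'=-9.3000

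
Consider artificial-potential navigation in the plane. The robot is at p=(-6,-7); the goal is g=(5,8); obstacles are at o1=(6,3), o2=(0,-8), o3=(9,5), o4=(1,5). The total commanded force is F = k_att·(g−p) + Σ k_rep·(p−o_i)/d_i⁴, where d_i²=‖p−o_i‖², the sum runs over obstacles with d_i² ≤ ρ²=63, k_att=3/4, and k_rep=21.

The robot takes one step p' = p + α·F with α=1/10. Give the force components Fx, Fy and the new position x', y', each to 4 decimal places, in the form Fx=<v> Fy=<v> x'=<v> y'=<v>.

F_att = 3/4·(g−p) = 3/4·(11,15) = (8.2500,11.2500)
o1: d²=244 > ρ²=63 → inactive
o2: d²=37 ≤ ρ²=63; F_rep = 21·(-6,1)/37² = (-0.0920,0.0153)
o3: d²=369 > ρ²=63 → inactive
o4: d²=193 > ρ²=63 → inactive
F = F_att + ΣF_rep = (8.1580,11.2653)
p' = p + 1/10·F = (-5.1842,-5.8735)

Fx=8.1580 Fy=11.2653 x'=-5.1842 y'=-5.8735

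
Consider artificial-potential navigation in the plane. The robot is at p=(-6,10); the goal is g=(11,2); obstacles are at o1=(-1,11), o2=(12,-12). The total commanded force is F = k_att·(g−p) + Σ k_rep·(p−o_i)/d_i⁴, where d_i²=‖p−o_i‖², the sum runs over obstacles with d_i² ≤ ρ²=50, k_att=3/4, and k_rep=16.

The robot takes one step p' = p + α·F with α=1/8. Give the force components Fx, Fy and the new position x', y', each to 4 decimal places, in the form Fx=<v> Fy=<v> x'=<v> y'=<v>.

Fx=12.6317 Fy=-6.0237 x'=-4.4210 y'=9.2470

F_att = 3/4·(g−p) = 3/4·(17,-8) = (12.7500,-6.0000)
o1: d²=26 ≤ ρ²=50; F_rep = 16·(-5,-1)/26² = (-0.1183,-0.0237)
o2: d²=808 > ρ²=50 → inactive
F = F_att + ΣF_rep = (12.6317,-6.0237)
p' = p + 1/8·F = (-4.4210,9.2470)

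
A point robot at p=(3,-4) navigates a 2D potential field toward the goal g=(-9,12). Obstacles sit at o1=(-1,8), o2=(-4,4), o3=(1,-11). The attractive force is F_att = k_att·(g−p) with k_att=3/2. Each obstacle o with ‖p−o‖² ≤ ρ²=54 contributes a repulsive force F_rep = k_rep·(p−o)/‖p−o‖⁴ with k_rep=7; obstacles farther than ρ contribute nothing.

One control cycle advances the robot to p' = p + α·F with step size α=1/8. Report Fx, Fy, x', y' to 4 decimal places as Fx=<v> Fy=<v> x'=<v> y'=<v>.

F_att = 3/2·(g−p) = 3/2·(-12,16) = (-18.0000,24.0000)
o1: d²=160 > ρ²=54 → inactive
o2: d²=113 > ρ²=54 → inactive
o3: d²=53 ≤ ρ²=54; F_rep = 7·(2,7)/53² = (0.0050,0.0174)
F = F_att + ΣF_rep = (-17.9950,24.0174)
p' = p + 1/8·F = (0.7506,-0.9978)

Fx=-17.9950 Fy=24.0174 x'=0.7506 y'=-0.9978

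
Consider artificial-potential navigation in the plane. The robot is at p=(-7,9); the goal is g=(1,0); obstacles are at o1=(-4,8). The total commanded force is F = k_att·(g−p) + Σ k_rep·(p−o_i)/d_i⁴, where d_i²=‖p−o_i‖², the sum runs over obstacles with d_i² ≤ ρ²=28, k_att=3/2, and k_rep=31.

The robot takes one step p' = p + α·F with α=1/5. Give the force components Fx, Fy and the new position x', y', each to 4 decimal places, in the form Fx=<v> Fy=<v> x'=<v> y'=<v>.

Fx=11.0700 Fy=-13.1900 x'=-4.7860 y'=6.3620

F_att = 3/2·(g−p) = 3/2·(8,-9) = (12.0000,-13.5000)
o1: d²=10 ≤ ρ²=28; F_rep = 31·(-3,1)/10² = (-0.9300,0.3100)
F = F_att + ΣF_rep = (11.0700,-13.1900)
p' = p + 1/5·F = (-4.7860,6.3620)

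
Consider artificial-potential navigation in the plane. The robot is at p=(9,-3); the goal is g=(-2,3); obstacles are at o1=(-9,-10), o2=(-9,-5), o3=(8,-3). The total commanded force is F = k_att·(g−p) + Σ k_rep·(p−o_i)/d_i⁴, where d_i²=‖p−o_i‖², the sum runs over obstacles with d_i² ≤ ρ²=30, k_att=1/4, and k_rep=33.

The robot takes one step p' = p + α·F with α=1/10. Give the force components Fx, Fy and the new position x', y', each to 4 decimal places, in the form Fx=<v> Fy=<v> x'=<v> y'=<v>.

F_att = 1/4·(g−p) = 1/4·(-11,6) = (-2.7500,1.5000)
o1: d²=373 > ρ²=30 → inactive
o2: d²=328 > ρ²=30 → inactive
o3: d²=1 ≤ ρ²=30; F_rep = 33·(1,0)/1² = (33.0000,0.0000)
F = F_att + ΣF_rep = (30.2500,1.5000)
p' = p + 1/10·F = (12.0250,-2.8500)

Fx=30.2500 Fy=1.5000 x'=12.0250 y'=-2.8500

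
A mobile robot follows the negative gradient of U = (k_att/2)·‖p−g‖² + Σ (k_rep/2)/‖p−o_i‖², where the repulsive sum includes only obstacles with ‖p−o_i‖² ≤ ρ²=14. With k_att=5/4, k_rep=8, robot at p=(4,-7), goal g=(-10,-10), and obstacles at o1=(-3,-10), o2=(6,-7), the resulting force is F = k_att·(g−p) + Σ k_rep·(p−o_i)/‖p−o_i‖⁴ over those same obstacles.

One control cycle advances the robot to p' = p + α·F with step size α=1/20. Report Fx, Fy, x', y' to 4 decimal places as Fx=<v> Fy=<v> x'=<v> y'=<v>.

F_att = 5/4·(g−p) = 5/4·(-14,-3) = (-17.5000,-3.7500)
o1: d²=58 > ρ²=14 → inactive
o2: d²=4 ≤ ρ²=14; F_rep = 8·(-2,0)/4² = (-1.0000,0.0000)
F = F_att + ΣF_rep = (-18.5000,-3.7500)
p' = p + 1/20·F = (3.0750,-7.1875)

Fx=-18.5000 Fy=-3.7500 x'=3.0750 y'=-7.1875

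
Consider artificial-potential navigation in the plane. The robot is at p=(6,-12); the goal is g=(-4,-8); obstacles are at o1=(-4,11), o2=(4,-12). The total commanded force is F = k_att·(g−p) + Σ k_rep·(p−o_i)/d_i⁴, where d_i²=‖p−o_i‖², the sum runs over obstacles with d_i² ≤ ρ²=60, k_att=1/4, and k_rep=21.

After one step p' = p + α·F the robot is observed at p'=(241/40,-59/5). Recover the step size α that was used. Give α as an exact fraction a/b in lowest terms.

F_att = 1/4·(g−p) = 1/4·(-10,4) = (-2.5000,1.0000)
o1: d²=629 > ρ²=60 → inactive
o2: d²=4 ≤ ρ²=60; F_rep = 21·(2,0)/4² = (2.6250,0.0000)
F = F_att + ΣF_rep = (0.1250,1.0000)
Δp = p'−p = (0.0250,0.2000); α = Δx/Fx = (1/40) / (1/8) = 1/5
check: Δy/Fy = (1/5) / (1) = 1/5 ✓

α = 1/5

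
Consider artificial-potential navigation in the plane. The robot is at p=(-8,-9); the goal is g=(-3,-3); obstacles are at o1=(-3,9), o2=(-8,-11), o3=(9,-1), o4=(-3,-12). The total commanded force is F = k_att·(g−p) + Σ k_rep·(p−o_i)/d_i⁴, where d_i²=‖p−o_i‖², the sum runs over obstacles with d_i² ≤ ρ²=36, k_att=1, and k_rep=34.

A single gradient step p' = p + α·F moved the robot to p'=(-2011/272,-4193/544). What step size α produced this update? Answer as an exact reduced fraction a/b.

F_att = 1·(g−p) = 1·(5,6) = (5.0000,6.0000)
o1: d²=349 > ρ²=36 → inactive
o2: d²=4 ≤ ρ²=36; F_rep = 34·(0,2)/4² = (0.0000,4.2500)
o3: d²=353 > ρ²=36 → inactive
o4: d²=34 ≤ ρ²=36; F_rep = 34·(-5,3)/34² = (-0.1471,0.0882)
F = F_att + ΣF_rep = (4.8529,10.3382)
Δp = p'−p = (0.6066,1.2923); α = Δx/Fx = (165/272) / (165/34) = 1/8
check: Δy/Fy = (703/544) / (703/68) = 1/8 ✓

α = 1/8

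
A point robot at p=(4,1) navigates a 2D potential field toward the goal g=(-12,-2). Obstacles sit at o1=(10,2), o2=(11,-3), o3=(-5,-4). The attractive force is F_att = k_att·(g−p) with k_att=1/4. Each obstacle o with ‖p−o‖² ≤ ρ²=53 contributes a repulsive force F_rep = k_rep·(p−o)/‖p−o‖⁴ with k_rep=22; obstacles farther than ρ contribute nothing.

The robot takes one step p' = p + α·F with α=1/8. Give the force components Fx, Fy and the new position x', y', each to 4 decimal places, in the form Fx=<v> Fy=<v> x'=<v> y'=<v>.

F_att = 1/4·(g−p) = 1/4·(-16,-3) = (-4.0000,-0.7500)
o1: d²=37 ≤ ρ²=53; F_rep = 22·(-6,-1)/37² = (-0.0964,-0.0161)
o2: d²=65 > ρ²=53 → inactive
o3: d²=106 > ρ²=53 → inactive
F = F_att + ΣF_rep = (-4.0964,-0.7661)
p' = p + 1/8·F = (3.4879,0.9042)

Fx=-4.0964 Fy=-0.7661 x'=3.4879 y'=0.9042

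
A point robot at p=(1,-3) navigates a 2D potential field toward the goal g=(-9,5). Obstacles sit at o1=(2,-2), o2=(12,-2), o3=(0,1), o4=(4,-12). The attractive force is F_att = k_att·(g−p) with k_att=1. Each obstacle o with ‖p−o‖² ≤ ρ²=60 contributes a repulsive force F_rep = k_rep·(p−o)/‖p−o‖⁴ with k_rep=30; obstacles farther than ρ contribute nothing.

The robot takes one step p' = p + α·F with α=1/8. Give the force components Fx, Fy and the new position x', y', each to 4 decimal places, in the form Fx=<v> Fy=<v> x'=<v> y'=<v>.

F_att = 1·(g−p) = 1·(-10,8) = (-10.0000,8.0000)
o1: d²=2 ≤ ρ²=60; F_rep = 30·(-1,-1)/2² = (-7.5000,-7.5000)
o2: d²=122 > ρ²=60 → inactive
o3: d²=17 ≤ ρ²=60; F_rep = 30·(1,-4)/17² = (0.1038,-0.4152)
o4: d²=90 > ρ²=60 → inactive
F = F_att + ΣF_rep = (-17.3962,0.0848)
p' = p + 1/8·F = (-1.1745,-2.9894)

Fx=-17.3962 Fy=0.0848 x'=-1.1745 y'=-2.9894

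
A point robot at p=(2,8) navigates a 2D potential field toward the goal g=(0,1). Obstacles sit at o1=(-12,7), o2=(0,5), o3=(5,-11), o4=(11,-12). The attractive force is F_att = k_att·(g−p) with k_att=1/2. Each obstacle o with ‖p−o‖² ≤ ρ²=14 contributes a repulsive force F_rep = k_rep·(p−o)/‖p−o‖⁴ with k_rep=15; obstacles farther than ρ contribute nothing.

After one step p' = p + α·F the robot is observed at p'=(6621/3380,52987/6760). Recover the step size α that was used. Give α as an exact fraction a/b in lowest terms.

α = 1/20

F_att = 1/2·(g−p) = 1/2·(-2,-7) = (-1.0000,-3.5000)
o1: d²=197 > ρ²=14 → inactive
o2: d²=13 ≤ ρ²=14; F_rep = 15·(2,3)/13² = (0.1775,0.2663)
o3: d²=370 > ρ²=14 → inactive
o4: d²=481 > ρ²=14 → inactive
F = F_att + ΣF_rep = (-0.8225,-3.2337)
Δp = p'−p = (-0.0411,-0.1617); α = Δx/Fx = (-139/3380) / (-139/169) = 1/20
check: Δy/Fy = (-1093/6760) / (-1093/338) = 1/20 ✓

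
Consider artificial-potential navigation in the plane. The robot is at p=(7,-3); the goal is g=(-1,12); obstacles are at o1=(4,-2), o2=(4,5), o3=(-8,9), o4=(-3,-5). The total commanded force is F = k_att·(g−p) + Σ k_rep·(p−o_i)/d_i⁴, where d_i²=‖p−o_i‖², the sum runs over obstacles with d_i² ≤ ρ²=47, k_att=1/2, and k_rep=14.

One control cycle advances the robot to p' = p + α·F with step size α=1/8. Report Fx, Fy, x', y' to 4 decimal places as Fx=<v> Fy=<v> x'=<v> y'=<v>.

F_att = 1/2·(g−p) = 1/2·(-8,15) = (-4.0000,7.5000)
o1: d²=10 ≤ ρ²=47; F_rep = 14·(3,-1)/10² = (0.4200,-0.1400)
o2: d²=73 > ρ²=47 → inactive
o3: d²=369 > ρ²=47 → inactive
o4: d²=104 > ρ²=47 → inactive
F = F_att + ΣF_rep = (-3.5800,7.3600)
p' = p + 1/8·F = (6.5525,-2.0800)

Fx=-3.5800 Fy=7.3600 x'=6.5525 y'=-2.0800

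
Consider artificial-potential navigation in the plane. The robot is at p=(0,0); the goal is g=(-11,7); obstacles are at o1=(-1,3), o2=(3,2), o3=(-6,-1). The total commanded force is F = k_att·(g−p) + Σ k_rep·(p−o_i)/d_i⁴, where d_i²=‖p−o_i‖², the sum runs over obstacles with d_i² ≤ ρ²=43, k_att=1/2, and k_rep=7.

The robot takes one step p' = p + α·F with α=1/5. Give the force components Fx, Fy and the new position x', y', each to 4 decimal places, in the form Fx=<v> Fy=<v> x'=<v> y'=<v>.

F_att = 1/2·(g−p) = 1/2·(-11,7) = (-5.5000,3.5000)
o1: d²=10 ≤ ρ²=43; F_rep = 7·(1,-3)/10² = (0.0700,-0.2100)
o2: d²=13 ≤ ρ²=43; F_rep = 7·(-3,-2)/13² = (-0.1243,-0.0828)
o3: d²=37 ≤ ρ²=43; F_rep = 7·(6,1)/37² = (0.0307,0.0051)
F = F_att + ΣF_rep = (-5.5236,3.2123)
p' = p + 1/5·F = (-1.1047,0.6425)

Fx=-5.5236 Fy=3.2123 x'=-1.1047 y'=0.6425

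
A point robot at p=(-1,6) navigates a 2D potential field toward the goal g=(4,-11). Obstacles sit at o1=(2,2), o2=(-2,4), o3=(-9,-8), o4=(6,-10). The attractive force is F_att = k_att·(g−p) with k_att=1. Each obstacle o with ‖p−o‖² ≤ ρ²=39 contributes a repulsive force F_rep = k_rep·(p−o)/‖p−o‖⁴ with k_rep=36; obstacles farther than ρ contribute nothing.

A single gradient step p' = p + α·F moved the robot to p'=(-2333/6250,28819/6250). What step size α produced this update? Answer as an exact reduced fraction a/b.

F_att = 1·(g−p) = 1·(5,-17) = (5.0000,-17.0000)
o1: d²=25 ≤ ρ²=39; F_rep = 36·(-3,4)/25² = (-0.1728,0.2304)
o2: d²=5 ≤ ρ²=39; F_rep = 36·(1,2)/5² = (1.4400,2.8800)
o3: d²=260 > ρ²=39 → inactive
o4: d²=305 > ρ²=39 → inactive
F = F_att + ΣF_rep = (6.2672,-13.8896)
Δp = p'−p = (0.6267,-1.3890); α = Δx/Fx = (3917/6250) / (3917/625) = 1/10
check: Δy/Fy = (-8681/6250) / (-8681/625) = 1/10 ✓

α = 1/10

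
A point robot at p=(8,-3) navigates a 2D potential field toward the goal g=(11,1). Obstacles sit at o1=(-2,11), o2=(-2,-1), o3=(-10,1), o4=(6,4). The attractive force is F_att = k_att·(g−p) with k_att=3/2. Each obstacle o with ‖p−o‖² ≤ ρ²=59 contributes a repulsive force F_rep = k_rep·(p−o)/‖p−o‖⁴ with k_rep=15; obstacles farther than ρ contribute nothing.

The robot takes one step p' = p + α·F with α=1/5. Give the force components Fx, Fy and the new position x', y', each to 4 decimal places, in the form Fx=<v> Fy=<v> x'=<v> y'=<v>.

F_att = 3/2·(g−p) = 3/2·(3,4) = (4.5000,6.0000)
o1: d²=296 > ρ²=59 → inactive
o2: d²=104 > ρ²=59 → inactive
o3: d²=340 > ρ²=59 → inactive
o4: d²=53 ≤ ρ²=59; F_rep = 15·(2,-7)/53² = (0.0107,-0.0374)
F = F_att + ΣF_rep = (4.5107,5.9626)
p' = p + 1/5·F = (8.9021,-1.8075)

Fx=4.5107 Fy=5.9626 x'=8.9021 y'=-1.8075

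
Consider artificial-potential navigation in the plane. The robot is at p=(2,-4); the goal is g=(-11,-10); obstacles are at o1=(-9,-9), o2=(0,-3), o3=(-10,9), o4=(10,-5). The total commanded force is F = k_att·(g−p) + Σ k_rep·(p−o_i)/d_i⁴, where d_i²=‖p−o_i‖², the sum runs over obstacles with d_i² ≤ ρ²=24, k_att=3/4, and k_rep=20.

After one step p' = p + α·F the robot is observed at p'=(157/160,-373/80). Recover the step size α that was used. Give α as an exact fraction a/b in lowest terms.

F_att = 3/4·(g−p) = 3/4·(-13,-6) = (-9.7500,-4.5000)
o1: d²=146 > ρ²=24 → inactive
o2: d²=5 ≤ ρ²=24; F_rep = 20·(2,-1)/5² = (1.6000,-0.8000)
o3: d²=313 > ρ²=24 → inactive
o4: d²=65 > ρ²=24 → inactive
F = F_att + ΣF_rep = (-8.1500,-5.3000)
Δp = p'−p = (-1.0188,-0.6625); α = Δx/Fx = (-163/160) / (-163/20) = 1/8
check: Δy/Fy = (-53/80) / (-53/10) = 1/8 ✓

α = 1/8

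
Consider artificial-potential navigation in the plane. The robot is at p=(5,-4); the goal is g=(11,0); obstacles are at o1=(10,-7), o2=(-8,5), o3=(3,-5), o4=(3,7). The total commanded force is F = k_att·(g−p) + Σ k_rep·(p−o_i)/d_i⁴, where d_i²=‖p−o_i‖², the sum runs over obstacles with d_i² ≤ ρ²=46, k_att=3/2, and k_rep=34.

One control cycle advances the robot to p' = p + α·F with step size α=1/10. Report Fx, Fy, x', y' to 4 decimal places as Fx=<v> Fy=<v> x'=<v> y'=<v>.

Fx=11.5729 Fy=7.4482 x'=6.1573 y'=-3.2552

F_att = 3/2·(g−p) = 3/2·(6,4) = (9.0000,6.0000)
o1: d²=34 ≤ ρ²=46; F_rep = 34·(-5,3)/34² = (-0.1471,0.0882)
o2: d²=250 > ρ²=46 → inactive
o3: d²=5 ≤ ρ²=46; F_rep = 34·(2,1)/5² = (2.7200,1.3600)
o4: d²=125 > ρ²=46 → inactive
F = F_att + ΣF_rep = (11.5729,7.4482)
p' = p + 1/10·F = (6.1573,-3.2552)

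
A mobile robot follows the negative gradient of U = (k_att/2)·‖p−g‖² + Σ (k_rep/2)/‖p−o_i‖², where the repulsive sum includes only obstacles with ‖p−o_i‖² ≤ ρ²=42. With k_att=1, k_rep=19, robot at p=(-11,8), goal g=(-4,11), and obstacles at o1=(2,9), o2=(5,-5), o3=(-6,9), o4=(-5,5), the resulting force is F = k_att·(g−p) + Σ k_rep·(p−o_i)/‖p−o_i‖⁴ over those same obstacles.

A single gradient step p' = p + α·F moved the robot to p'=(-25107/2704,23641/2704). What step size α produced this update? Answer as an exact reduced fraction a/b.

α = 1/4

F_att = 1·(g−p) = 1·(7,3) = (7.0000,3.0000)
o1: d²=170 > ρ²=42 → inactive
o2: d²=425 > ρ²=42 → inactive
o3: d²=26 ≤ ρ²=42; F_rep = 19·(-5,-1)/26² = (-0.1405,-0.0281)
o4: d²=45 > ρ²=42 → inactive
F = F_att + ΣF_rep = (6.8595,2.9719)
Δp = p'−p = (1.7149,0.7430); α = Δx/Fx = (4637/2704) / (4637/676) = 1/4
check: Δy/Fy = (2009/2704) / (2009/676) = 1/4 ✓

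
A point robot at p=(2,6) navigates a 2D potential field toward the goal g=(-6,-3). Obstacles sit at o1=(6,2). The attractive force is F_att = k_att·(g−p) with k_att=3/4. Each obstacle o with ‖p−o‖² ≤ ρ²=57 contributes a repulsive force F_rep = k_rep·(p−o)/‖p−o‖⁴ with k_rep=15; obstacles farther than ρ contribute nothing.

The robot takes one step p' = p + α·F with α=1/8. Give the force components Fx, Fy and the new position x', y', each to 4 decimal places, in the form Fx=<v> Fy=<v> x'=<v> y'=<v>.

Fx=-6.0586 Fy=-6.6914 x'=1.2427 y'=5.1636

F_att = 3/4·(g−p) = 3/4·(-8,-9) = (-6.0000,-6.7500)
o1: d²=32 ≤ ρ²=57; F_rep = 15·(-4,4)/32² = (-0.0586,0.0586)
F = F_att + ΣF_rep = (-6.0586,-6.6914)
p' = p + 1/8·F = (1.2427,5.1636)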